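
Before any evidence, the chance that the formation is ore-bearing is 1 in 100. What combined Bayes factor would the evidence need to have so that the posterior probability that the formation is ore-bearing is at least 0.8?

Prior odds = 0.01/0.99 = 1/99.
Target odds = 0.8/0.2 = 4.
Required Bayes factor = 4 ÷ (1/99) = 396.

396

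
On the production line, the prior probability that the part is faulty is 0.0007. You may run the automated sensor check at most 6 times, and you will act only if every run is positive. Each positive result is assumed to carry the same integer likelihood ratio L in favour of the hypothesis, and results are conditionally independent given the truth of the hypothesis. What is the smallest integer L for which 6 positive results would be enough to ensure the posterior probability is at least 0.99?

Prior odds = 0.0007/0.9993 = 7/9993.
Target odds = 0.99/0.01 = 99.
Need L⁶ ≥ 99 ÷ (7/9993) = 989307/7.
7⁶ = 117649 < 989307/7 ≤ 262144 = 8⁶, so L = 8.

8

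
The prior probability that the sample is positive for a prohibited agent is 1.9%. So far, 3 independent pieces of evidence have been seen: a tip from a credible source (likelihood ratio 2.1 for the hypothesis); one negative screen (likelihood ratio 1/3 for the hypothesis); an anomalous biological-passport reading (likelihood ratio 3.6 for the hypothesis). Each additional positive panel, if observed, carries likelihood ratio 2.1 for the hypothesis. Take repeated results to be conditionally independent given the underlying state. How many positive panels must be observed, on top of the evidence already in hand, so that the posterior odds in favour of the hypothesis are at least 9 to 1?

Prior odds = 0.019/0.981 = 19/981.
Combined Bayes factor of the evidence already in hand = 2.1 × (1/3) × 3.6 = 2.52.
Odds after that evidence = (19/981) × 2.52 = 133/2725.
Target odds = 9.
Need 2.1ⁿ ≥ 9 ÷ (133/2725) = 24525/133.
2.1⁷ ≈180.109 falls short of 24525/133 but 2.1⁸ ≈378.229 reaches it, so n = 8.

8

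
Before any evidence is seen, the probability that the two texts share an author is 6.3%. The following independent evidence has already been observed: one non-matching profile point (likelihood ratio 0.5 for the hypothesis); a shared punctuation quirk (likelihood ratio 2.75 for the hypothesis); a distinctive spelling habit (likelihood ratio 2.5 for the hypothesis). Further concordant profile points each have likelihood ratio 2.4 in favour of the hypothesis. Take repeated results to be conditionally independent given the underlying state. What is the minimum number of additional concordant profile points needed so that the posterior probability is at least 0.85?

Prior odds = 0.063/0.937 = 63/937.
Combined Bayes factor of the evidence already in hand = 0.5 × 2.75 × 2.5 = 3.4375.
Odds after that evidence = (63/937) × 3.4375 = 3465/14992.
Target odds = 0.85/0.15 = 17/3.
Need 2.4ⁿ ≥ 17/3 ÷ (3465/14992) = 254864/10395.
2.4³ = 13.824 falls short of 254864/10395 but 2.4⁴ = 33.1776 reaches it, so n = 4.

4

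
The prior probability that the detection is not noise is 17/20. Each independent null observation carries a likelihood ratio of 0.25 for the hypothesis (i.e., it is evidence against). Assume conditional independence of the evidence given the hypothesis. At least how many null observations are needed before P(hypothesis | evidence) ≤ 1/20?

4

Prior odds = 0.85/0.15 = 17/3.
Likelihood ratio per null observation = 0.25.
Target odds: 0.05 ÷ 0.95 = 1/19.
Need (17/3) × 0.25ⁿ ≤ 1/19, i.e. 0.25ⁿ ≤ 3/323.
0.25³ = 0.015625 is still above 3/323 but 0.25⁴ = 0.00390625 is at or below it, so n = 4.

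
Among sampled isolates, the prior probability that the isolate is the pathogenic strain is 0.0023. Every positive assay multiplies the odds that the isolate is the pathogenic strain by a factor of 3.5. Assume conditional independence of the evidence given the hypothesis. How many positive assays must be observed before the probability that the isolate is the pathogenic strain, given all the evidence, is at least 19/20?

Prior odds = 0.0023/0.9977 = 23/9977.
Likelihood ratio per positive assay = 3.5.
Target posterior odds = 0.95/0.05 = 19.
Need (23/9977) × 3.5ⁿ ≥ 19, i.e. 3.5ⁿ ≥ 189563/23.
3.5⁷ = 823543/128 falls short of 189563/23 but 3.5⁸ = 5764801/256 reaches it, so n = 8.

8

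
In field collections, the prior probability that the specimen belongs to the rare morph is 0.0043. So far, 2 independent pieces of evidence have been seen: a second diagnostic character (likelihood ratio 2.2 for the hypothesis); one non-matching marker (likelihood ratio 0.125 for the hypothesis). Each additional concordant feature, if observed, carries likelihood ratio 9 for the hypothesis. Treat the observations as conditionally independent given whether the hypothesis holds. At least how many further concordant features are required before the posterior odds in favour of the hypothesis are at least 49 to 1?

Prior odds = 0.0043/0.9957 = 43/9957.
Combined Bayes factor of the evidence already in hand = 2.2 × 0.125 = 0.275.
Odds after that evidence = (43/9957) × 0.275 = 473/398280.
Target odds = 49.
Need 9ⁿ ≥ 49 ÷ (473/398280) = 19515720/473.
9⁴ = 6561 falls short of 19515720/473 but 9⁵ = 59049 reaches it, so n = 5.

5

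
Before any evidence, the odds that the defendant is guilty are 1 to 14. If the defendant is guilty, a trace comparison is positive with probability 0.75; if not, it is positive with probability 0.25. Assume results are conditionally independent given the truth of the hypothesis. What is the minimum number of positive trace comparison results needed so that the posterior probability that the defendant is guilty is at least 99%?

7

Prior odds = 1/14.
Likelihood ratio of a positive = 0.75/0.25 = 3.
Target posterior odds = 0.99/0.01 = 99.
Need (1/14) × 3ⁿ ≥ 99, i.e. 3ⁿ ≥ 1386.
3⁶ = 729 falls short of 1386 but 3⁷ = 2187 reaches it, so n = 7.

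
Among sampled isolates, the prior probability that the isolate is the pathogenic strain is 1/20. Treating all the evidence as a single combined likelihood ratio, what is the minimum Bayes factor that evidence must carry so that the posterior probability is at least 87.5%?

Prior odds = 0.05/0.95 = 1/19.
Target odds = 0.875/0.125 = 7.
Required Bayes factor = 7 ÷ (1/19) = 133.

133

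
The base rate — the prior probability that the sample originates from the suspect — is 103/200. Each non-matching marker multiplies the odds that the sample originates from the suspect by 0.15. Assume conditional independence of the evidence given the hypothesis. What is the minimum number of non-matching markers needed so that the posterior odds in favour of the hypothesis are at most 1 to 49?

Prior odds = 0.515/0.485 = 103/97.
Likelihood ratio per non-matching marker = 0.15.
Target odds = 1/49.
Need (103/97) × 0.15ⁿ ≤ 1/49, i.e. 0.15ⁿ ≤ 97/5047.
0.15² = 0.0225 is still above 97/5047 but 0.15³ = 0.003375 is at or below it, so n = 3.

3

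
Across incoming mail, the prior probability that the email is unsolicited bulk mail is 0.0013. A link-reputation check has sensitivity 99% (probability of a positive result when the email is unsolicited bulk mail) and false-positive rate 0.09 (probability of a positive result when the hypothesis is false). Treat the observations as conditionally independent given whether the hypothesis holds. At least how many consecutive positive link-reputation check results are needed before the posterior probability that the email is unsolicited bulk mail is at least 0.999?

6

Prior odds: 0.0013 ÷ 0.9987 = 13/9987.
Likelihood ratio of a positive result = 0.99/0.09 = 11.
Target odds: 0.999 ÷ 0.001 = 999.
Require 11ⁿ ≥ 999 ÷ (13/9987) = 9977013/13.
11⁵ = 161051 falls short of 9977013/13 but 11⁶ = 1771561 reaches it, so n = 6.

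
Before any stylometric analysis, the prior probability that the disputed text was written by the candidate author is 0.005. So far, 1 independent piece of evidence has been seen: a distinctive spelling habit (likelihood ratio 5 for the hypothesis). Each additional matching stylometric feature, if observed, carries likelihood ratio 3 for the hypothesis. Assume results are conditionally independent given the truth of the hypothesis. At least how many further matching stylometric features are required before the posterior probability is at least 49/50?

Prior odds = 0.005/0.995 = 1/199.
Bayes factor of the evidence already in hand = 5.
Odds after that evidence = (1/199) × 5 = 5/199.
Target odds = 0.98/0.02 = 49.
Need 3ⁿ ≥ 49 ÷ (5/199) = 1950.2.
3⁶ = 729 falls short of 1950.2 but 3⁷ = 2187 reaches it, so n = 7.

7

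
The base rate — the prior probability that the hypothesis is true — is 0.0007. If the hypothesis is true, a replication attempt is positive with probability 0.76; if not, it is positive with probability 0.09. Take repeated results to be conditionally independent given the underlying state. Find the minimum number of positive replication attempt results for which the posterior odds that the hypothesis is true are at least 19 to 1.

5

Prior odds: 0.0007 ÷ 0.9993 = 7/9993.
Likelihood ratio of a positive = 0.76/0.09 = 76/9.
Target odds = 19.
Need (7/9993) × (76/9)ⁿ ≥ 19, i.e. (76/9)ⁿ ≥ 189867/7.
(76/9)⁴ = 33362176/6561 falls short of 189867/7 but (76/9)⁵ ≈42939.3 reaches it, so n = 5.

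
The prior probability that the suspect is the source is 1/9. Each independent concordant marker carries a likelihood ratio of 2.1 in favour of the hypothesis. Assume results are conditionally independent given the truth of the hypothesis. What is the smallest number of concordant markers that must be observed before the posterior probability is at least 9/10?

6

Prior odds: (1/9) ÷ (8/9) = 0.125.
Likelihood ratio per concordant marker = 2.1.
Target posterior odds = 0.9/0.1 = 9.
Need 0.125 × 2.1ⁿ ≥ 9, i.e. 2.1ⁿ ≥ 72.
2.1⁵ = 4084101/100000 falls short of 72 but 2.1⁶ = 85766121/1000000 reaches it, so n = 6.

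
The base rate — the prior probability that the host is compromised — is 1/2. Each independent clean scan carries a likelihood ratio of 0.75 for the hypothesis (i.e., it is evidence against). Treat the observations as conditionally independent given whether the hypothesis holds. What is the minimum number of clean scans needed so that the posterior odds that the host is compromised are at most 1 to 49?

14

Prior odds = 0.5/0.5 = 1.
Likelihood ratio per clean scan = 0.75.
Target odds = 1/49.
Need 1 × 0.75ⁿ ≤ 1/49, i.e. 0.75ⁿ ≤ 1/49.
0.75¹³ = 1594323/67108864 is still above 1/49 but 0.75¹⁴ = 4782969/268435456 is at or below it, so n = 14.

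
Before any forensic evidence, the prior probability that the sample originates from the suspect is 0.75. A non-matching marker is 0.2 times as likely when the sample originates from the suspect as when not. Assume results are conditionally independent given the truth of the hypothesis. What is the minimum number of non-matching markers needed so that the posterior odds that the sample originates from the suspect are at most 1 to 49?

Prior odds = 0.75/0.25 = 3.
Likelihood ratio per non-matching marker = 0.2.
Target odds = 1/49.
Need 3 × 0.2ⁿ ≤ 1/49, i.e. 0.2ⁿ ≤ 1/147.
0.2³ = 0.008 is still above 1/147 but 0.2⁴ = 0.0016 is at or below it, so n = 4.

4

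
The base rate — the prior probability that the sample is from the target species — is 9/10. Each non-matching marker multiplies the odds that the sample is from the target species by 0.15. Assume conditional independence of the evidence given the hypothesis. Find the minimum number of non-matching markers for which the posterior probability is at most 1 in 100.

Prior odds: 0.9 ÷ 0.1 = 9.
Likelihood ratio per non-matching marker = 0.15.
Target posterior odds = 0.01/0.99 = 1/99.
Require 0.15ⁿ ≤ 1/99 ÷ 9 = 1/891.
0.15³ = 0.003375 is still above 1/891 but 0.15⁴ = 81/160000 is at or below it, so n = 4.

4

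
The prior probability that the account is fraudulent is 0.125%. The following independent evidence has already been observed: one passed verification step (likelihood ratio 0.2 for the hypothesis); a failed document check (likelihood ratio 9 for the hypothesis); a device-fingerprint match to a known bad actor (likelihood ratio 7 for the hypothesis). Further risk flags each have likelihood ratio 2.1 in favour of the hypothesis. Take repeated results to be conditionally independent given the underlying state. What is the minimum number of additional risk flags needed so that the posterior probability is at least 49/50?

Prior odds = 0.00125/0.99875 = 1/799.
Combined Bayes factor of the evidence already in hand = 0.2 × 9 × 7 = 12.6.
Odds after that evidence = (1/799) × 12.6 = 63/3995.
Target odds = 0.98/0.02 = 49.
Need 2.1ⁿ ≥ 49 ÷ (63/3995) = 27965/9.
2.1¹⁰ ≈1667.99 falls short of 27965/9 but 2.1¹¹ ≈3502.78 reaches it, so n = 11.

11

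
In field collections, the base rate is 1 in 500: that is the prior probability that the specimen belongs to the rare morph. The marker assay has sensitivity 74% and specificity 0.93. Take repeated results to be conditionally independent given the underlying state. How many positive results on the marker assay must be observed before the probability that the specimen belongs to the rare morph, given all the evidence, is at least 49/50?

5

Prior odds: 0.002 ÷ 0.998 = 1/499.
False-positive rate = 1 − 0.93 = 0.07; likelihood ratio of a positive = 0.74/0.07 = 74/7.
Target odds: 0.98 ÷ 0.02 = 49.
Require (74/7)ⁿ ≥ 49 ÷ (1/499) = 24451.
(74/7)⁴ = 29986576/2401 falls short of 24451 but (74/7)⁵ ≈132029 reaches it, so n = 5.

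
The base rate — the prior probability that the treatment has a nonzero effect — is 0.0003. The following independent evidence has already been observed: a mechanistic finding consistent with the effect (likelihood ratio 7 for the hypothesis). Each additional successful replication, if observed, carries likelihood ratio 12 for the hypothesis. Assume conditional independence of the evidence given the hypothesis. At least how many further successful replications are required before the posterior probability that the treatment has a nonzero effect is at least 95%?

4

Prior odds = 0.0003/0.9997 = 3/9997.
Bayes factor of the evidence already in hand = 7.
Odds after that evidence = (3/9997) × 7 = 21/9997.
Target odds = 0.95/0.05 = 19.
Need 12ⁿ ≥ 19 ÷ (21/9997) = 189943/21.
12³ = 1728 falls short of 189943/21 but 12⁴ = 20736 reaches it, so n = 4.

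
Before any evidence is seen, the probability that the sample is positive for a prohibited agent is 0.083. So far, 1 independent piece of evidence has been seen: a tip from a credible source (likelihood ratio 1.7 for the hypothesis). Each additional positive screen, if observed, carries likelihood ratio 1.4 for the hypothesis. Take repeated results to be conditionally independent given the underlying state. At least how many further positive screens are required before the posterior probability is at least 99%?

Prior odds = 0.083/0.917 = 83/917.
Bayes factor of the evidence already in hand = 1.7.
Odds after that evidence = (83/917) × 1.7 = 1411/9170.
Target odds = 0.99/0.01 = 99.
Need 1.4ⁿ ≥ 99 ÷ (1411/9170) = 907830/1411.
1.4¹⁹ ≈597.63 falls short of 907830/1411 but 1.4²⁰ ≈836.683 reaches it, so n = 20.

20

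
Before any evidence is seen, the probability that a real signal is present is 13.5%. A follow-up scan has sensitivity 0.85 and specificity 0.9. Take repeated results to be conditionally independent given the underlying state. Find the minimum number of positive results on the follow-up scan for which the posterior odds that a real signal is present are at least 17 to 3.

Prior odds: 0.135 ÷ 0.865 = 27/173.
False-positive rate = 1 − 0.9 = 0.1; likelihood ratio of a positive = 0.85/0.1 = 8.5.
Target odds = 17/3.
Need (27/173) × 8.5ⁿ ≥ 17/3, i.e. 8.5ⁿ ≥ 2941/81.
8.5¹ = 8.5 falls short of 2941/81 but 8.5² = 72.25 reaches it, so n = 2.

2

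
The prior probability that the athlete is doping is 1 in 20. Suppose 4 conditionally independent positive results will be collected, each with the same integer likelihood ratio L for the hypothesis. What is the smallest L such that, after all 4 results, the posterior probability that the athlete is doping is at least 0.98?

6

Prior odds = 0.05/0.95 = 1/19.
Target odds = 0.98/0.02 = 49.
Need L⁴ ≥ 49 ÷ (1/19) = 931.
5⁴ = 625 < 931 ≤ 1296 = 6⁴, so L = 6.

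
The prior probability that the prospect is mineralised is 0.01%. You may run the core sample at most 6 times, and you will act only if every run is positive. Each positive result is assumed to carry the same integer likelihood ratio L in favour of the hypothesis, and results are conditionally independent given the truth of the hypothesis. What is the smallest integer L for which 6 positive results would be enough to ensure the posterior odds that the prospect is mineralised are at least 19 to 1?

Prior odds = 0.0001/0.9999 = 1/9999.
Target odds = 19.
Need L⁶ ≥ 19 ÷ (1/9999) = 189981.
7⁶ = 117649 < 189981 ≤ 262144 = 8⁶, so L = 8.

8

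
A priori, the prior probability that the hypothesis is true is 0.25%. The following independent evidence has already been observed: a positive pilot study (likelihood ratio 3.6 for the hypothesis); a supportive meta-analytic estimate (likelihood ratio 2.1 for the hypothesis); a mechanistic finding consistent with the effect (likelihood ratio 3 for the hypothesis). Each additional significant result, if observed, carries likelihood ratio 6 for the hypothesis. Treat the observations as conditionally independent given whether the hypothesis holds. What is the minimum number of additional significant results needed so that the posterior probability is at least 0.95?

Prior odds = 0.0025/0.9975 = 1/399.
Combined Bayes factor of the evidence already in hand = 3.6 × 2.1 × 3 = 22.68.
Odds after that evidence = (1/399) × 22.68 = 27/475.
Target odds = 0.95/0.05 = 19.
Need 6ⁿ ≥ 19 ÷ (27/475) = 9025/27.
6³ = 216 falls short of 9025/27 but 6⁴ = 1296 reaches it, so n = 4.

4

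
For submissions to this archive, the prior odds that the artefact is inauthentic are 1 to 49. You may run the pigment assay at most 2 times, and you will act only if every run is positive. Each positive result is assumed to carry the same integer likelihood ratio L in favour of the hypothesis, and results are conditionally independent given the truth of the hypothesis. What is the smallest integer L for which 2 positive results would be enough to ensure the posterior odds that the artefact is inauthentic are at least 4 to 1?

Prior odds = 1/49.
Target odds = 4.
Need L² ≥ 4 ÷ (1/49) = 196.
13² = 169 < 196 ≤ 196 = 14², so L = 14.

14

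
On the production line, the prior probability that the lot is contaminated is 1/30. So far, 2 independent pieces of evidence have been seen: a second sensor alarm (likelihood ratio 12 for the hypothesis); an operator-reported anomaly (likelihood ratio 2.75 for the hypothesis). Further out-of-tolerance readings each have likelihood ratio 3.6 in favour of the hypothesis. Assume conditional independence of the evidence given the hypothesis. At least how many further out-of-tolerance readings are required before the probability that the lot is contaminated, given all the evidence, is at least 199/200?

5

Prior odds = (1/30)/(29/30) = 1/29.
Combined Bayes factor of the evidence already in hand = 12 × 2.75 = 33.
Odds after that evidence = (1/29) × 33 = 33/29.
Target odds = 0.995/0.005 = 199.
Need 3.6ⁿ ≥ 199 ÷ (33/29) = 5771/33.
3.6⁴ = 167.9616 falls short of 5771/33 but 3.6⁵ = 604.66176 reaches it, so n = 5.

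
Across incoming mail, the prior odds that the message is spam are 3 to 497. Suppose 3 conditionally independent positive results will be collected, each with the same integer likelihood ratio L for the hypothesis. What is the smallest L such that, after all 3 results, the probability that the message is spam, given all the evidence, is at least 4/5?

9

Prior odds = 3/497.
Target odds = 0.8/0.2 = 4.
Need L³ ≥ 4 ÷ (3/497) = 1988/3.
8³ = 512 < 1988/3 ≤ 729 = 9³, so L = 9.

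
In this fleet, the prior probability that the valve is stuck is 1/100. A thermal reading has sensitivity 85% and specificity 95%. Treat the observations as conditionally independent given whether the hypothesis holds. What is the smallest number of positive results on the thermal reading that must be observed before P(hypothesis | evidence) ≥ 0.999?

Prior odds = 0.01/0.99 = 1/99.
False-positive rate = 1 − 0.95 = 0.05; likelihood ratio of a positive = 0.85/0.05 = 17.
Target posterior odds = 0.999/0.001 = 999.
Need (1/99) × 17ⁿ ≥ 999, i.e. 17ⁿ ≥ 98901.
17⁴ = 83521 falls short of 98901 but 17⁵ = 1419857 reaches it, so n = 5.

5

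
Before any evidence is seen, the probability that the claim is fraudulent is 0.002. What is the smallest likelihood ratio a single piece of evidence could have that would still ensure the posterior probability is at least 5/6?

Prior odds = 0.002/0.998 = 1/499.
Target odds = (5/6)/(1/6) = 5.
Required Bayes factor = 5 ÷ (1/499) = 2495.

2495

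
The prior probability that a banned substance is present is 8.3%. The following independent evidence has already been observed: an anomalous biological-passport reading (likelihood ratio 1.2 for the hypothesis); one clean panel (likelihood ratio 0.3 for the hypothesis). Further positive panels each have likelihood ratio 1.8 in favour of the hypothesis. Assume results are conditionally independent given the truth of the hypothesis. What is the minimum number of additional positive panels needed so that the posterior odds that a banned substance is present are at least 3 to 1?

Prior odds = 0.083/0.917 = 83/917.
Combined Bayes factor of the evidence already in hand = 1.2 × 0.3 = 0.36.
Odds after that evidence = (83/917) × 0.36 = 747/22925.
Target odds = 3.
Need 1.8ⁿ ≥ 3 ÷ (747/22925) = 22925/249.
1.8⁷ = 4782969/78125 falls short of 22925/249 but 1.8⁸ = 43046721/390625 reaches it, so n = 8.

8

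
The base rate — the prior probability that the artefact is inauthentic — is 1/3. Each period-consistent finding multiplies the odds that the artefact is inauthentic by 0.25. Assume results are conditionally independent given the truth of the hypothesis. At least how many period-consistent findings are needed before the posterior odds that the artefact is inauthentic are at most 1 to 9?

Prior odds = (1/3)/(2/3) = 0.5.
Likelihood ratio per period-consistent finding = 0.25.
Target odds = 1/9.
Require 0.25ⁿ ≤ 1/9 ÷ 0.5 = 2/9.
0.25¹ = 0.25 is still above 2/9 but 0.25² = 0.0625 is at or below it, so n = 2.

2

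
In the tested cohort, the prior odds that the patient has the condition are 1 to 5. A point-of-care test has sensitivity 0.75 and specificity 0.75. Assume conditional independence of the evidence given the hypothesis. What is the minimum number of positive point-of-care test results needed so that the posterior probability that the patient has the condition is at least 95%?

5

Prior odds = 0.2.
False-positive rate = 1 − 0.75 = 0.25; likelihood ratio of a positive = 0.75/0.25 = 3.
Target odds: 0.95 ÷ 0.05 = 19.
Require 3ⁿ ≥ 19 ÷ 0.2 = 95.
3⁴ = 81 falls short of 95 but 3⁵ = 243 reaches it, so n = 5.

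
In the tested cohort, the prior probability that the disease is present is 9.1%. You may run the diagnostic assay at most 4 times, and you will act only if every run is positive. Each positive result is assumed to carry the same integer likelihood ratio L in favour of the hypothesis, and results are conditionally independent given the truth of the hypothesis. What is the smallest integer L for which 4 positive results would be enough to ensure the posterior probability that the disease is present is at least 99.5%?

Prior odds = 0.091/0.909 = 91/909.
Target odds = 0.995/0.005 = 199.
Need L⁴ ≥ 199 ÷ (91/909) = 180891/91.
6⁴ = 1296 < 180891/91 ≤ 2401 = 7⁴, so L = 7.

7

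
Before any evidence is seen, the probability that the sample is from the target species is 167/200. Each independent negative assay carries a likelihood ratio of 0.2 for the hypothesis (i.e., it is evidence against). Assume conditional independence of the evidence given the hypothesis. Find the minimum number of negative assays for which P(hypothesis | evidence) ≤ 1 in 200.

Prior odds: 0.835 ÷ 0.165 = 167/33.
Likelihood ratio per negative assay = 0.2.
Target odds: 0.005 ÷ 0.995 = 1/199.
Need (167/33) × 0.2ⁿ ≤ 1/199, i.e. 0.2ⁿ ≤ 33/33233.
0.2⁴ = 0.0016 is still above 33/33233 but 0.2⁵ = 0.00032 is at or below it, so n = 5.

5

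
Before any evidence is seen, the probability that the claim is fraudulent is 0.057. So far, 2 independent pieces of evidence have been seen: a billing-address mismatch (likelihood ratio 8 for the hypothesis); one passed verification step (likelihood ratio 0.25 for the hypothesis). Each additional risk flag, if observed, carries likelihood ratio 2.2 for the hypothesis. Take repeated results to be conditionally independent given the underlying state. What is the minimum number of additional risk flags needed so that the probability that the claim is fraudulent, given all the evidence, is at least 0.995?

Prior odds = 0.057/0.943 = 57/943.
Combined Bayes factor of the evidence already in hand = 8 × 0.25 = 2.
Odds after that evidence = (57/943) × 2 = 114/943.
Target odds = 0.995/0.005 = 199.
Need 2.2ⁿ ≥ 199 ÷ (114/943) = 187657/114.
2.2⁹ ≈1207.27 falls short of 187657/114 but 2.2¹⁰ ≈2655.99 reaches it, so n = 10.

10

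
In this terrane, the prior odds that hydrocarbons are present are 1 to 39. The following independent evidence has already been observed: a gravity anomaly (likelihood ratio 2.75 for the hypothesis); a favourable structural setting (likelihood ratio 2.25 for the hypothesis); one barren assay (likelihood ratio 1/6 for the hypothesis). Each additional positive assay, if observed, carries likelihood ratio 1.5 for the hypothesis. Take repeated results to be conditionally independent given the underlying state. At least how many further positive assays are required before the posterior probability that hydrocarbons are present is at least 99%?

Prior odds = 1/39.
Combined Bayes factor of the evidence already in hand = 2.75 × 2.25 × (1/6) = 1.03125.
Odds after that evidence = (1/39) × 1.03125 = 11/416.
Target odds = 0.99/0.01 = 99.
Need 1.5ⁿ ≥ 99 ÷ (11/416) = 3744.
1.5²⁰ ≈3325.26 falls short of 3744 but 1.5²¹ ≈4987.89 reaches it, so n = 21.

21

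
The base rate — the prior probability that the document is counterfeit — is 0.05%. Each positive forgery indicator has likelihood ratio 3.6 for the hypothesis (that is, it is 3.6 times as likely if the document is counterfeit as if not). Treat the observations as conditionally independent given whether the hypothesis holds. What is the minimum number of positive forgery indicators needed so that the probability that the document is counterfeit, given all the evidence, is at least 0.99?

10

Prior odds = 0.0005/0.9995 = 1/1999.
Likelihood ratio per positive forgery indicator = 3.6.
Target posterior odds = 0.99/0.01 = 99.
Require 3.6ⁿ ≥ 99 ÷ (1/1999) = 197901.
3.6⁹ ≈101560 falls short of 197901 but 3.6¹⁰ ≈365616 reaches it, so n = 10.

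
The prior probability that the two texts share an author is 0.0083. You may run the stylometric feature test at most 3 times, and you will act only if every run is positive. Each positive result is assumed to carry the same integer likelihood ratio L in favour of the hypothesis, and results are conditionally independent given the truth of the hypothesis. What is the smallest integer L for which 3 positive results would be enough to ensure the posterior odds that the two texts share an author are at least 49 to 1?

Prior odds = 0.0083/0.9917 = 83/9917.
Target odds = 49.
Need L³ ≥ 49 ÷ (83/9917) = 485933/83.
18³ = 5832 < 485933/83 ≤ 6859 = 19³, so L = 19.

19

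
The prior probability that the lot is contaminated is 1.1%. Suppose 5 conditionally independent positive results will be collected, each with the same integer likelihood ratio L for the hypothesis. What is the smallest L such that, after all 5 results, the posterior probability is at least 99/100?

Prior odds = 0.011/0.989 = 11/989.
Target odds = 0.99/0.01 = 99.
Need L⁵ ≥ 99 ÷ (11/989) = 8901.
6⁵ = 7776 < 8901 ≤ 16807 = 7⁵, so L = 7.

7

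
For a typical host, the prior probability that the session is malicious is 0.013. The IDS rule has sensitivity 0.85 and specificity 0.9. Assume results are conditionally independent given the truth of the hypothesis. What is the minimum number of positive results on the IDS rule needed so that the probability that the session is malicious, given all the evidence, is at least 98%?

Prior odds = 0.013/0.987 = 13/987.
False-positive rate = 1 − 0.9 = 0.1; likelihood ratio of a positive = 0.85/0.1 = 8.5.
Target odds: 0.98 ÷ 0.02 = 49.
Require 8.5ⁿ ≥ 49 ÷ (13/987) = 48363/13.
8.5³ = 614.125 falls short of 48363/13 but 8.5⁴ = 5220.0625 reaches it, so n = 4.

4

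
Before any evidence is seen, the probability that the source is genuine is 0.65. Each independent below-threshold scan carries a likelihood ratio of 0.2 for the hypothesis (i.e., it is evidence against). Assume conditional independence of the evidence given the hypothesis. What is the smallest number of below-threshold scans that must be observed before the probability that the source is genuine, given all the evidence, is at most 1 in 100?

Prior odds: 0.65 ÷ 0.35 = 13/7.
Likelihood ratio per below-threshold scan = 0.2.
Target posterior odds = 0.01/0.99 = 1/99.
Require 0.2ⁿ ≤ 1/99 ÷ (13/7) = 7/1287.
0.2³ = 0.008 is still above 7/1287 but 0.2⁴ = 0.0016 is at or below it, so n = 4.

4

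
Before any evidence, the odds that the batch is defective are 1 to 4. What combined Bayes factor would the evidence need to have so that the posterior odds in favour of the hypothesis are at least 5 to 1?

20

Prior odds = 0.25.
Target odds = 5.
Required Bayes factor = 5 ÷ 0.25 = 20.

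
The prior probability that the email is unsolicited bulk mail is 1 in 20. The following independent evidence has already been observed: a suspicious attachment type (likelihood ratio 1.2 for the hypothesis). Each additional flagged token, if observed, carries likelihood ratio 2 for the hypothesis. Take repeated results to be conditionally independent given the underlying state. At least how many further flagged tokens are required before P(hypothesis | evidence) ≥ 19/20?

Prior odds = 0.05/0.95 = 1/19.
Bayes factor of the evidence already in hand = 1.2.
Odds after that evidence = (1/19) × 1.2 = 6/95.
Target odds = 0.95/0.05 = 19.
Need 2ⁿ ≥ 19 ÷ (6/95) = 1805/6.
2⁸ = 256 falls short of 1805/6 but 2⁹ = 512 reaches it, so n = 9.

9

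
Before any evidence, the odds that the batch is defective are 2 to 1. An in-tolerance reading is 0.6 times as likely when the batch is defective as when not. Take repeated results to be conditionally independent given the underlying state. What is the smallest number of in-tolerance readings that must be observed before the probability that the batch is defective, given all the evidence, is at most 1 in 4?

4

Prior odds = 2.
Likelihood ratio per in-tolerance reading = 0.6.
Target posterior odds = 0.25/0.75 = 1/3.
Need 2 × 0.6ⁿ ≤ 1/3, i.e. 0.6ⁿ ≤ 1/6.
0.6³ = 0.216 is still above 1/6 but 0.6⁴ = 0.1296 is at or below it, so n = 4.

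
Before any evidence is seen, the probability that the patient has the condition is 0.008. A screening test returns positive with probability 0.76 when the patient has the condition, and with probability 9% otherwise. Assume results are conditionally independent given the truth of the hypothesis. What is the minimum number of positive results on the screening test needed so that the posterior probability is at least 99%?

5

Prior odds = 0.008/0.992 = 1/124.
Likelihood ratio of a positive result = 0.76/0.09 = 76/9.
Target odds: 0.99 ÷ 0.01 = 99.
Require (76/9)ⁿ ≥ 99 ÷ (1/124) = 12276.
(76/9)⁴ = 33362176/6561 falls short of 12276 but (76/9)⁵ ≈42939.3 reaches it, so n = 5.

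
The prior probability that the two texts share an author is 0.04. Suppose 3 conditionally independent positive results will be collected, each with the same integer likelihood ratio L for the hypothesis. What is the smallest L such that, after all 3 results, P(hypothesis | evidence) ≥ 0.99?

Prior odds = 0.04/0.96 = 1/24.
Target odds = 0.99/0.01 = 99.
Need L³ ≥ 99 ÷ (1/24) = 2376.
13³ = 2197 < 2376 ≤ 2744 = 14³, so L = 14.

14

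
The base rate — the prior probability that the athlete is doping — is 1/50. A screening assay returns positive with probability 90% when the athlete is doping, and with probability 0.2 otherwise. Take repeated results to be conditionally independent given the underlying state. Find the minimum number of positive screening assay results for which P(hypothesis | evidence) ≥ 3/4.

Prior odds = 0.02/0.98 = 1/49.
Likelihood ratio of a positive result = 0.9/0.2 = 4.5.
Target odds: 0.75 ÷ 0.25 = 3.
Need (1/49) × 4.5ⁿ ≥ 3, i.e. 4.5ⁿ ≥ 147.
4.5³ = 91.125 falls short of 147 but 4.5⁴ = 410.0625 reaches it, so n = 4.

4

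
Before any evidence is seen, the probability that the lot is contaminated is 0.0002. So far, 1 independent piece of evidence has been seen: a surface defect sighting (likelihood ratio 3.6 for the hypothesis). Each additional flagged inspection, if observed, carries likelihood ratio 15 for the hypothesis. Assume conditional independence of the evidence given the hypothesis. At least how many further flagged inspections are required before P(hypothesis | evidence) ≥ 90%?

Prior odds = 0.0002/0.9998 = 1/4999.
Bayes factor of the evidence already in hand = 3.6.
Odds after that evidence = (1/4999) × 3.6 = 18/24995.
Target odds = 0.9/0.1 = 9.
Need 15ⁿ ≥ 9 ÷ (18/24995) = 12497.5.
15³ = 3375 falls short of 12497.5 but 15⁴ = 50625 reaches it, so n = 4.

4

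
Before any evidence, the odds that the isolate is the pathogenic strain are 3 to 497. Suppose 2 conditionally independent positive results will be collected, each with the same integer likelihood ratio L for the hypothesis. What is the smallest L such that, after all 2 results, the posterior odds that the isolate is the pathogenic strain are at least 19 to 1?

Prior odds = 3/497.
Target odds = 19.
Need L² ≥ 19 ÷ (3/497) = 9443/3.
56² = 3136 < 9443/3 ≤ 3249 = 57², so L = 57.

57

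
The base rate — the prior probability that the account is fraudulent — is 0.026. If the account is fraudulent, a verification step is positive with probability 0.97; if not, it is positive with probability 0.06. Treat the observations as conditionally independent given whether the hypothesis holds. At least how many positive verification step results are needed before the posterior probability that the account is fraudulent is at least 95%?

3

Prior odds = 0.026/0.974 = 13/487.
Likelihood ratio of a positive = 0.97/0.06 = 97/6.
Target odds: 0.95 ÷ 0.05 = 19.
Need (13/487) × (97/6)ⁿ ≥ 19, i.e. (97/6)ⁿ ≥ 9253/13.
(97/6)² = 9409/36 falls short of 9253/13 but (97/6)³ = 912673/216 reaches it, so n = 3.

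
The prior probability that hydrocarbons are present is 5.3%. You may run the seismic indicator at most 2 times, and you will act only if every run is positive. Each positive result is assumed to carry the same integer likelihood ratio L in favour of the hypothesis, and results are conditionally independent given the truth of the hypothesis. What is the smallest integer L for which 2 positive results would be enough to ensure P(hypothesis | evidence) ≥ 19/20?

Prior odds = 0.053/0.947 = 53/947.
Target odds = 0.95/0.05 = 19.
Need L² ≥ 19 ÷ (53/947) = 17993/53.
18² = 324 < 17993/53 ≤ 361 = 19², so L = 19.

19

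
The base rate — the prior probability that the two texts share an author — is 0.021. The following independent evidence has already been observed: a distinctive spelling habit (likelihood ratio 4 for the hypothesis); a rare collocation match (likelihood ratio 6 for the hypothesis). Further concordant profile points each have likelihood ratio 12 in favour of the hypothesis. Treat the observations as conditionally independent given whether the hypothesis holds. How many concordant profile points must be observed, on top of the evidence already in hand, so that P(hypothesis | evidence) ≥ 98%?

2

Prior odds = 0.021/0.979 = 21/979.
Combined Bayes factor of the evidence already in hand = 4 × 6 = 24.
Odds after that evidence = (21/979) × 24 = 504/979.
Target odds = 0.98/0.02 = 49.
Need 12ⁿ ≥ 49 ÷ (504/979) = 6853/72.
12¹ = 12 falls short of 6853/72 but 12² = 144 reaches it, so n = 2.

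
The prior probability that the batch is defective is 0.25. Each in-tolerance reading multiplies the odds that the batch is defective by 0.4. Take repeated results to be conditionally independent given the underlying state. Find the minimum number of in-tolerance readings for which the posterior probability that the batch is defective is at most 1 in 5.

1

Prior odds = 0.25/0.75 = 1/3.
Likelihood ratio per in-tolerance reading = 0.4.
Target posterior odds = 0.2/0.8 = 0.25.
Need (1/3) × 0.4ⁿ ≤ 0.25, i.e. 0.4ⁿ ≤ 0.75.
0.4¹ = 0.4, which is already at or below the required 0.75; so n = 1.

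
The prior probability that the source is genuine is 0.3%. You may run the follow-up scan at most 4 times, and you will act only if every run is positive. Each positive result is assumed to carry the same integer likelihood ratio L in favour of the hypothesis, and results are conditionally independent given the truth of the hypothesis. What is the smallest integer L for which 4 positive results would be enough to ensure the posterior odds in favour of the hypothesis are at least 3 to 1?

Prior odds = 0.003/0.997 = 3/997.
Target odds = 3.
Need L⁴ ≥ 3 ÷ (3/997) = 997.
5⁴ = 625 < 997 ≤ 1296 = 6⁴, so L = 6.

6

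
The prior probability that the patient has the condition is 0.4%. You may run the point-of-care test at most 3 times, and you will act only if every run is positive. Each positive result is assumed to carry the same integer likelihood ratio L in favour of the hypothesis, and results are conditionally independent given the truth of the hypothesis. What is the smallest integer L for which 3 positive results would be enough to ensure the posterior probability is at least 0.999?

63

Prior odds = 0.004/0.996 = 1/249.
Target odds = 0.999/0.001 = 999.
Need L³ ≥ 999 ÷ (1/249) = 248751.
62³ = 238328 < 248751 ≤ 250047 = 63³, so L = 63.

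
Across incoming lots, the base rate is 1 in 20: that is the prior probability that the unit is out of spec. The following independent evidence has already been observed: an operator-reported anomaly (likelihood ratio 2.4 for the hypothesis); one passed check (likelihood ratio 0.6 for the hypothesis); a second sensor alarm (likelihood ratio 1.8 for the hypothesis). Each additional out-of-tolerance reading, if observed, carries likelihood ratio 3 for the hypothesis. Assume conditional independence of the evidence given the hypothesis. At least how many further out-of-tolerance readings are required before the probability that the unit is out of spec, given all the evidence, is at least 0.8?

4

Prior odds = 0.05/0.95 = 1/19.
Combined Bayes factor of the evidence already in hand = 2.4 × 0.6 × 1.8 = 2.592.
Odds after that evidence = (1/19) × 2.592 = 324/2375.
Target odds = 0.8/0.2 = 4.
Need 3ⁿ ≥ 4 ÷ (324/2375) = 2375/81.
3³ = 27 falls short of 2375/81 but 3⁴ = 81 reaches it, so n = 4.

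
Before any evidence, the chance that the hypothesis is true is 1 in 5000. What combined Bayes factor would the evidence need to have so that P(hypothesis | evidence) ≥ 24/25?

119976

Prior odds = 0.0002/0.9998 = 1/4999.
Target odds = 0.96/0.04 = 24.
Required Bayes factor = 24 ÷ (1/4999) = 119976.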